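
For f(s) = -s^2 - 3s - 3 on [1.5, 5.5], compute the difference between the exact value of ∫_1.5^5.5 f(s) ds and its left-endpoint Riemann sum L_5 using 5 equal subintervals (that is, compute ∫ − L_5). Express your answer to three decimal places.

Exact integral: ∫_1.5^5.5 f(s) ds ≈ -108.33333.
L_5 = -92.76.
Error ≈ -108.33333 − (-92.76) ≈ -15.573.

-15.573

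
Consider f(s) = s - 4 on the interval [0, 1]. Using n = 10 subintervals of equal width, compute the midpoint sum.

-3.5

Δs = (1 − 0)/10 = 0.1.
Midpoints: 0.05, 0.15, 0.25, 0.35, 0.45, 0.55, 0.65, 0.75, 0.85, 0.95.
f(0.05) = -3.95, f(0.15) = -3.85, f(0.25) = -3.75, f(0.35) = -3.65, f(0.45) = -3.55, f(0.55) = -3.45, f(0.65) = -3.35, f(0.75) = -3.25, f(0.85) = -3.15, f(0.95) = -3.05.
Sum = Δs · [f(0.05) + f(0.15) + f(0.25) + ...].
Sum = -3.5.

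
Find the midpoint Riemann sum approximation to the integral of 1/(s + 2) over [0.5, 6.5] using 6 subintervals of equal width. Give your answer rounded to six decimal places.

Δs = (6.5 − 0.5)/6 = 1.
Midpoints: 1, 2, 3, 4, 5, 6.
f(1) = 1/3, f(2) = 0.25, f(3) = 0.2, f(4) = 1/6, f(5) = 1/7, f(6) = 0.125.
Sum = Δs · [f(1) + f(2) + f(3) + ...].
Sum ≈ 1.217857.

1.217857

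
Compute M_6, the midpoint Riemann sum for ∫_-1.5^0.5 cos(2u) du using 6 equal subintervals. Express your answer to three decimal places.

0.501

Δu = (0.5 − (-1.5))/6 = 1/3.
Midpoints: -4/3, -1, -2/3, -1/3, 0, 1/3.
f(-4/3) ≈ -0.889, f(-1) ≈ -0.416, f(-2/3) ≈ 0.235, f(-1/3) ≈ 0.786, f(0) ≈ 1.000, f(1/3) ≈ 0.786.
Sum = Δu · [f(-4/3) + f(-1) + f(-2/3) + ...].
Sum ≈ 0.501.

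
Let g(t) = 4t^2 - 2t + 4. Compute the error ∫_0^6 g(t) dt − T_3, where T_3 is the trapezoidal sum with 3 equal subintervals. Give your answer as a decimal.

-16

Exact integral: ∫_0^6 g(t) dt = 276.
T_3 = 292.
Error = 276 − 292 = -16.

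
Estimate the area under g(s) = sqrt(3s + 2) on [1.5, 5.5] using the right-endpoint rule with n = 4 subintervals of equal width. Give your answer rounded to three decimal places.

Δs = (5.5 − 1.5)/4 = 1.
Right endpoints: 2.5, 3.5, 4.5, 5.5.
g(2.5) ≈ 3.082, g(3.5) ≈ 3.536, g(4.5) ≈ 3.937, g(5.5) ≈ 4.301.
Sum = Δs · [g(2.5) + g(3.5) + g(4.5) + g(5.5)].
Sum ≈ 14.856.

14.856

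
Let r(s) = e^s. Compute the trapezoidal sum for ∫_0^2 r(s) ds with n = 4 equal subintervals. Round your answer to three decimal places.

Δs = (2 − 0)/4 = 0.5.
r(0) ≈ 1.000, r(0.5) ≈ 1.649, r(1) ≈ 2.718, r(1.5) ≈ 4.482, r(2) ≈ 7.389.
T_4 = (Δs/2)·[r(s_0) + 2r(s_1) + 2r(s_2) + 2r(s_3) + r(s_4)].
Sum ≈ 6.522.

6.522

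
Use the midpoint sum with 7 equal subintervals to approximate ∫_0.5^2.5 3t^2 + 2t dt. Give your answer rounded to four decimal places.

Δt = (2.5 − 0.5)/7 = 2/7.
Midpoints: 9/14, 13/14, 17/14, 1.5, 25/14, 29/14, 33/14.
f(9/14) = 495/196, f(13/14) = 871/196, f(17/14) = 1343/196, f(1.5) = 9.75, f(25/14) = 2575/196, f(29/14) = 3335/196, f(33/14) = 4191/196.
Sum = Δt · [f(9/14) + f(13/14) + f(17/14) + ...].
Sum ≈ 21.4592.

21.4592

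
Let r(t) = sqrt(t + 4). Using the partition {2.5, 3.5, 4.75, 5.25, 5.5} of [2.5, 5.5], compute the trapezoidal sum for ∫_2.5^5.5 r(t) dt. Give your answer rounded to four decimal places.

Subinterval widths: 1, 1.25, 0.5, 0.25.
r(2.5) ≈ 2.5495, r(3.5) ≈ 2.7386, r(4.75) ≈ 2.9580, r(5.25) ≈ 3.0414, r(5.5) ≈ 3.0822.
On each subinterval the trapezoid contributes (Δt_i/2)·[r(t_{i-1}) + r(t_i)].
Sum ≈ 8.4698.

8.4698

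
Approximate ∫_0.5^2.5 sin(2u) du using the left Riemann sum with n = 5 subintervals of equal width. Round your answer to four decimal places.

0.4815

Δu = (2.5 − 0.5)/5 = 0.4.
Left endpoints: 0.5, 0.9, 1.3, 1.7, 2.1.
f(0.5) ≈ 0.8415, f(0.9) ≈ 0.9738, f(1.3) ≈ 0.5155, f(1.7) ≈ -0.2555, f(2.1) ≈ -0.8716.
Sum = Δu · [f(0.5) + f(0.9) + f(1.3) + f(1.7) + f(2.1)].
Sum ≈ 0.4815.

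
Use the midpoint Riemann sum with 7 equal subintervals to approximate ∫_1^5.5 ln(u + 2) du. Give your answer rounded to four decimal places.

7.3194

Δu = (5.5 − 1)/7 = 9/14.
Midpoints: 37/28, 55/28, 73/28, 3.25, 109/28, 127/28, 145/28.
f(37/28) ≈ 1.2004, f(55/28) ≈ 1.3773, f(73/28) ≈ 1.5276, f(3.25) ≈ 1.6582, f(109/28) ≈ 1.7737, f(127/28) ≈ 1.8773, f(145/28) ≈ 1.9711.
Sum = Δu · [f(37/28) + f(55/28) + f(73/28) + ...].
Sum ≈ 7.3194.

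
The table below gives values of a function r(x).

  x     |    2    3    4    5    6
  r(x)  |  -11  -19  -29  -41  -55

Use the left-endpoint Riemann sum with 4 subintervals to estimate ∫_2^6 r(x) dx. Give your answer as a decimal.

Δx = 1.
Sum = 1·[(-11) + (-19) + (-29) + (-41)] = -100.

-100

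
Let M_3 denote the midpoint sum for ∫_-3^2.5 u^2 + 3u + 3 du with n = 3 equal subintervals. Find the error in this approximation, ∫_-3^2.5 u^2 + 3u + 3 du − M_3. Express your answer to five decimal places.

Exact integral: ∫_-3^2.5 f(u) du ≈ 26.5833333.
M_3 ≈ 25.0428241.
Error ≈ 26.5833333 − 25.0428241 ≈ 1.54051.

1.54051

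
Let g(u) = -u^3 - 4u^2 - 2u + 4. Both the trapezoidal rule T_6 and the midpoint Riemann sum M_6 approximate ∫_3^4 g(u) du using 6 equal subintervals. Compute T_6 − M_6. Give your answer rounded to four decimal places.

-0.1007

T_6 ≈ -96.150463.
M_6 ≈ -96.049769.
T_6 − M_6 ≈ -0.1007.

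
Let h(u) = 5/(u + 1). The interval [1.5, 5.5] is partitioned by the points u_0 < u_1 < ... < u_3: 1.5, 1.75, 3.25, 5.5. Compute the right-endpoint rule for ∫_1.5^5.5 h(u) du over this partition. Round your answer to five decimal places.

Subinterval widths: 0.25, 1.5, 2.25.
Right endpoints: 1.75, 3.25, 5.5.
h(1.75) = 20/11, h(3.25) = 20/17, h(5.5) = 10/13.
Sum = Σ Δu_i · h(u_i).
Sum ≈ 3.95002.

3.95002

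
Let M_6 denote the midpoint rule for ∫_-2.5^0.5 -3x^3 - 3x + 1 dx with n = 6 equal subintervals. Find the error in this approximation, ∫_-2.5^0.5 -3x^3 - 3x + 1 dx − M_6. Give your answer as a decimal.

0.5625

Exact integral: ∫_-2.5^0.5 f(x) dx = 41.25.
M_6 = 40.6875.
Error = 41.25 − 40.6875 = 0.5625.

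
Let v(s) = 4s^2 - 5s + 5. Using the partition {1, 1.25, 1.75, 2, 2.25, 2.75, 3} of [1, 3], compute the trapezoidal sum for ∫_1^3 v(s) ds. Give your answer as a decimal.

24.875

Subinterval widths: 0.25, 0.5, 0.25, 0.25, 0.5, 0.25.
v(1) = 4, v(1.25) = 5, v(1.75) = 8.5, v(2) = 11, v(2.25) = 14, v(2.75) = 21.5, v(3) = 26.
On each subinterval the trapezoid contributes (Δs_i/2)·[v(s_{i-1}) + v(s_i)].
Sum = 24.875.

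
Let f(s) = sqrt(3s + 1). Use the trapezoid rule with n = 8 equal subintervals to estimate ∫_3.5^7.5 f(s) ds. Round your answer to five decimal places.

Δs = (7.5 − 3.5)/8 = 0.5.
f(3.5) ≈ 3.39116, f(4) ≈ 3.60555, f(4.5) ≈ 3.80789, f(5) ≈ 4.00000, f(5.5) ≈ 4.18330, f(6) ≈ 4.35890, f(6.5) ≈ 4.52769, f(7) ≈ 4.69042, f(7.5) ≈ 4.84768.
T_8 = (Δs/2)·[f(s_0) + 2f(s_1) + ... + 2f(s_{7}) + f(s_8)].
Sum ≈ 16.64658.

16.64658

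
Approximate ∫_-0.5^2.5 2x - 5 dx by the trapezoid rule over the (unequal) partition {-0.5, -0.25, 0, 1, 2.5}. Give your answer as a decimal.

-9

Subinterval widths: 0.25, 0.25, 1, 1.5.
f(-0.5) = -6, f(-0.25) = -5.5, f(0) = -5, f(1) = -3, f(2.5) = 0.
On each subinterval the trapezoid contributes (Δx_i/2)·[f(x_{i-1}) + f(x_i)].
Sum = -9.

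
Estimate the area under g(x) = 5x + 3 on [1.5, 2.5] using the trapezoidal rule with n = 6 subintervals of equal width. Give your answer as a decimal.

13

Δx = (2.5 − 1.5)/6 = 1/6.
g(1.5) = 10.5, g(5/3) = 34/3, g(11/6) = 73/6, g(2) = 13, g(13/6) = 83/6, g(7/3) = 44/3, g(2.5) = 15.5.
T_6 = (Δx/2)·[g(x_0) + 2g(x_1) + ... + 2g(x_{5}) + g(x_6)].
Sum = 13.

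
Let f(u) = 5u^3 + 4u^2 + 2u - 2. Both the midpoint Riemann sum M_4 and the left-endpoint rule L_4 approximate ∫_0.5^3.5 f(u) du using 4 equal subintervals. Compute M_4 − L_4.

86.0625

M_4 = 245.71875.
L_4 = 159.65625.
M_4 − L_4 = 86.0625.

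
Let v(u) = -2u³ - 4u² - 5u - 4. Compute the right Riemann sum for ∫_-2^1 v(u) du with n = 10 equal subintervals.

-12.195

Δu = (1 − (-2))/10 = 0.3.
Right endpoints: -1.7, -1.4, -1.1, -0.8, -0.5, -0.2, 0.1, 0.4, 0.7, 1.
v(-1.7) = 2.766, v(-1.4) = 0.648, v(-1.1) = -0.678, v(-0.8) = -1.536, v(-0.5) = -2.25, v(-0.2) = -3.144, v(0.1) = -4.542, v(0.4) = -6.768, v(0.7) = -10.146, v(1) = -15.
Sum = Δu · [v(-1.7) + v(-1.4) + v(-1.1) + ...].
Sum = -12.195.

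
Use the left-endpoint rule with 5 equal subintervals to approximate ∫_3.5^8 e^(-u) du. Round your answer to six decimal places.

0.045289

Δu = (8 − 3.5)/5 = 0.9.
Left endpoints: 3.5, 4.4, 5.3, 6.2, 7.1.
f(3.5) ≈ 0.030197, f(4.4) ≈ 0.012277, f(5.3) ≈ 0.004992, f(6.2) ≈ 0.002029, f(7.1) ≈ 0.000825.
Sum = Δu · [f(3.5) + f(4.4) + f(5.3) + f(6.2) + f(7.1)].
Sum ≈ 0.045289.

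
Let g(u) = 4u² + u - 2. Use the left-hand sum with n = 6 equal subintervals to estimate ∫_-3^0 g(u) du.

Δu = (0 − (-3))/6 = 0.5.
Left endpoints: -3, -2.5, -2, -1.5, -1, -0.5.
g(-3) = 31, g(-2.5) = 20.5, g(-2) = 12, g(-1.5) = 5.5, g(-1) = 1, g(-0.5) = -1.5.
Sum = Δu · [g(-3) + g(-2.5) + g(-2) + ...].
Sum = 34.25.

34.25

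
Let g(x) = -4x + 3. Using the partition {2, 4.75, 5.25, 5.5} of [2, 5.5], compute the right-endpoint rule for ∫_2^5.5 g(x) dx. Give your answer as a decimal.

-57.75

Subinterval widths: 2.75, 0.5, 0.25.
Right endpoints: 4.75, 5.25, 5.5.
g(4.75) = -16, g(5.25) = -18, g(5.5) = -19.
Sum = Σ Δx_i · g(x_i).
Sum = -57.75.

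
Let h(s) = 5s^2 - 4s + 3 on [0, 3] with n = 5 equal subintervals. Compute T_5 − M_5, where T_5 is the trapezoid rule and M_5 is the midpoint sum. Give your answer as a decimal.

T_5 = 36.9.
M_5 = 35.55.
T_5 − M_5 = 1.35.

1.35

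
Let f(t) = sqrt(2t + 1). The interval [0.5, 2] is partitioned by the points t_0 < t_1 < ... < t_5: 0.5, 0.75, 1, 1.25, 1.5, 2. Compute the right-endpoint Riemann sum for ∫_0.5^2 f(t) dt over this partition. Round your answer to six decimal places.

2.914039

Subinterval widths: 0.25, 0.25, 0.25, 0.25, 0.5.
Right endpoints: 0.75, 1, 1.25, 1.5, 2.
f(0.75) ≈ 1.581139, f(1) ≈ 1.732051, f(1.25) ≈ 1.870829, f(1.5) ≈ 2.000000, f(2) ≈ 2.236068.
Sum = Σ Δt_i · f(t_i).
Sum ≈ 2.914039.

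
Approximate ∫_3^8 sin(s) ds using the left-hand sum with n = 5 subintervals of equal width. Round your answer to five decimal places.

-1.19704

Δs = (8 − 3)/5 = 1.
Left endpoints: 3, 4, 5, 6, 7.
f(3) ≈ 0.14112, f(4) ≈ -0.75680, f(5) ≈ -0.95892, f(6) ≈ -0.27942, f(7) ≈ 0.65699.
Sum = Δs · [f(3) + f(4) + f(5) + f(6) + f(7)].
Sum ≈ -1.19704.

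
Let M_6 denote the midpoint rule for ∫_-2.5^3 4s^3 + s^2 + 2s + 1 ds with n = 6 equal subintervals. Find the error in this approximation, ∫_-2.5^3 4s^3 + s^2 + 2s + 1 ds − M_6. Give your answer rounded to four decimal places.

Exact integral: ∫_-2.5^3 f(s) ds ≈ 64.395833.
M_6 ≈ 62.855324.
Error ≈ 64.395833 − 62.855324 ≈ 1.5405.

1.5405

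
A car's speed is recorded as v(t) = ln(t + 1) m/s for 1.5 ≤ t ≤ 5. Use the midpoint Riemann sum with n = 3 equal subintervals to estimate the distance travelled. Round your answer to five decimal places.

Δt = (5 − 1.5)/3 = 7/6.
Midpoints: 25/12, 3.25, 53/12.
v(25/12) ≈ 1.12601, v(3.25) ≈ 1.44692, v(53/12) ≈ 1.68948.
Sum = Δt · [v(25/12) + v(3.25) + v(53/12)].
Sum ≈ 4.97281.

4.97281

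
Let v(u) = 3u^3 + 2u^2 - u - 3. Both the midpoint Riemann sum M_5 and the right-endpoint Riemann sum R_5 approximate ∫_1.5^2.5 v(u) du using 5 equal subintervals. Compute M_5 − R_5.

M_5 = 28.6.
R_5 = 33.175.
M_5 − R_5 = -4.575.

-4.575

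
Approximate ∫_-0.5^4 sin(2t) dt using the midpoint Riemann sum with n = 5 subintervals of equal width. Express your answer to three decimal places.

0.394

Δt = (4 − (-0.5))/5 = 0.9.
Midpoints: -0.05, 0.85, 1.75, 2.65, 3.55.
f(-0.05) ≈ -0.100, f(0.85) ≈ 0.992, f(1.75) ≈ -0.351, f(2.65) ≈ -0.832, f(3.55) ≈ 0.729.
Sum = Δt · [f(-0.05) + f(0.85) + f(1.75) + f(2.65) + f(3.55)].
Sum ≈ 0.394.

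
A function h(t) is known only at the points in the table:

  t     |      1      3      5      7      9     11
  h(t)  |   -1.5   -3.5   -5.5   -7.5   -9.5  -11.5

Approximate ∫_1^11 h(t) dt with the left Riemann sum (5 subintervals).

-55

Δt = 2.
Sum = 2·[(-1.5) + (-3.5) + (-5.5) + (-7.5) + (-9.5)] = -55.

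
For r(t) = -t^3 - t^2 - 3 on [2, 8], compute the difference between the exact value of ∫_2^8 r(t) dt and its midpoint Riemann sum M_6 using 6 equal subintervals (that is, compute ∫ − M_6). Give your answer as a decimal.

-8

Exact integral: ∫_2^8 r(t) dt = -1206.
M_6 = -1198.
Error = -1206 − (-1198) = -8.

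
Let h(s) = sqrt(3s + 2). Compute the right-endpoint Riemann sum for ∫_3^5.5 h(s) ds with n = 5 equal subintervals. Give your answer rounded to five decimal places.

9.81923

Δs = (5.5 − 3)/5 = 0.5.
Right endpoints: 3.5, 4, 4.5, 5, 5.5.
h(3.5) ≈ 3.53553, h(4) ≈ 3.74166, h(4.5) ≈ 3.93700, h(5) ≈ 4.12311, h(5.5) ≈ 4.30116.
Sum = Δs · [h(3.5) + h(4) + h(4.5) + h(5) + h(5.5)].
Sum ≈ 9.81923.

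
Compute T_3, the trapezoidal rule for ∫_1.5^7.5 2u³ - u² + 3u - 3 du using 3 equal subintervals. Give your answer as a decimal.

1607

Δu = (7.5 − 1.5)/3 = 2.
f(1.5) = 6, f(3.5) = 81, f(5.5) = 316, f(7.5) = 807.
T_3 = (Δu/2)·[f(u_0) + 2f(u_1) + 2f(u_2) + f(u_3)].
Sum = 1607.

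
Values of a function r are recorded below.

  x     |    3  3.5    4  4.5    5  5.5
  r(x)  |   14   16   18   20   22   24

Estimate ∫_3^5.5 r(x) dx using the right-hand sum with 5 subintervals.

Δx = 0.5.
Sum = 0.5·[16 + 18 + 20 + 22 + 24] = 50.

50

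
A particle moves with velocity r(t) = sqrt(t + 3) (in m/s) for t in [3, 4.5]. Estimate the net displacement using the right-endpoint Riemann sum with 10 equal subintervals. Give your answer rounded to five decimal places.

3.91675

Δt = (4.5 − 3)/10 = 0.15.
Right endpoints: 3.15, 3.3, 3.45, 3.6, 3.75, 3.9, 4.05, 4.2, 4.35, 4.5.
r(3.15) ≈ 2.47992, r(3.3) ≈ 2.50998, r(3.45) ≈ 2.53969, r(3.6) ≈ 2.56905, r(3.75) ≈ 2.59808, r(3.9) ≈ 2.62679, r(4.05) ≈ 2.65518, r(4.2) ≈ 2.68328, r(4.35) ≈ 2.71109, r(4.5) ≈ 2.73861.
Sum = Δt · [r(3.15) + r(3.3) + r(3.45) + ...].
Sum ≈ 3.91675.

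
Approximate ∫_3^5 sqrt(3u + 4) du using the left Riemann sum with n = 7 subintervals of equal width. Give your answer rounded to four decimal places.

Δu = (5 − 3)/7 = 2/7.
Left endpoints: 3, 23/7, 25/7, 27/7, 29/7, 31/7, 33/7.
f(3) ≈ 3.6056, f(23/7) ≈ 3.7225, f(25/7) ≈ 3.8359, f(27/7) ≈ 3.9461, f(29/7) ≈ 4.0532, f(31/7) ≈ 4.1576, f(33/7) ≈ 4.2594.
Sum = Δu · [f(3) + f(23/7) + f(25/7) + ...].
Sum ≈ 7.8801.

7.8801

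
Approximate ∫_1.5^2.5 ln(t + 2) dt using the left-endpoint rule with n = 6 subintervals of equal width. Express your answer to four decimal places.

Δt = (2.5 − 1.5)/6 = 1/6.
Left endpoints: 1.5, 5/3, 11/6, 2, 13/6, 7/3.
f(1.5) ≈ 1.2528, f(5/3) ≈ 1.2993, f(11/6) ≈ 1.3437, f(2) ≈ 1.3863, f(13/6) ≈ 1.4271, f(7/3) ≈ 1.4663.
Sum = Δt · [f(1.5) + f(5/3) + f(11/6) + ...].
Sum ≈ 1.3626.

1.3626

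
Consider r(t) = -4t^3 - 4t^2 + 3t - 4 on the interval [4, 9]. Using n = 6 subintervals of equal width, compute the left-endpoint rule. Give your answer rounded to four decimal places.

Δt = (9 − 4)/6 = 5/6.
Left endpoints: 4, 29/6, 17/3, 6.5, 22/3, 49/6.
r(4) = -312, r(29/6) = -14434/27, r(17/3) = -22769/27, r(6.5) = -1252, r(22/3) = -47914/27, r(49/6) = -65474/27.
Sum = Δt · [r(4) + r(29/6) + r(17/3) + ...].
Sum ≈ -5951.2037.

-5951.2037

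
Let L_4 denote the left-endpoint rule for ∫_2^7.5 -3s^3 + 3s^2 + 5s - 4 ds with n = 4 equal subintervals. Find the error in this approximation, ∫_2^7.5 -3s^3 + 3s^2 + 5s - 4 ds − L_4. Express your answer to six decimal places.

Exact integral: ∫_2^7.5 f(s) ds = -1838.546875.
L_4 ≈ -1180.49121094.
Error ≈ -1838.546875 − (-1180.49121094) ≈ -658.055664.

-658.055664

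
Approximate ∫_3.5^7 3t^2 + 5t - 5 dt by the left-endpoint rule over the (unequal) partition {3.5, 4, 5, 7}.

Subinterval widths: 0.5, 1, 2.
Left endpoints: 3.5, 4, 5.
f(3.5) = 49.25, f(4) = 63, f(5) = 95.
Sum = Σ Δt_i · f(t_i).
Sum = 277.625.

277.625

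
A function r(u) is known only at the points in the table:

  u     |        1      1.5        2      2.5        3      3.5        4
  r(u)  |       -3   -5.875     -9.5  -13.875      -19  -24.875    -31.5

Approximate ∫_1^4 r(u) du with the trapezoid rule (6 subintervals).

-45.1875

Δu = 0.5.
T_6 = (0.5/2)·[(-3) + 2·(-5.875) + 2·(-9.5) + 2·(-13.875) + 2·(-19) + 2·(-24.875) + (-31.5)] = -45.1875.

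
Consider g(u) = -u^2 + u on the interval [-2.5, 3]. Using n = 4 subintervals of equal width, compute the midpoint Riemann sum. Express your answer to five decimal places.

-11.96680

Δu = (3 − (-2.5))/4 = 1.375.
Midpoints: -1.8125, -0.4375, 0.9375, 2.3125.
g(-1.8125) = -5.09765625, g(-0.4375) = -0.62890625, g(0.9375) = 0.05859375, g(2.3125) = -3.03515625.
Sum = Δu · [g(-1.8125) + g(-0.4375) + g(0.9375) + g(2.3125)].
Sum ≈ -11.96680.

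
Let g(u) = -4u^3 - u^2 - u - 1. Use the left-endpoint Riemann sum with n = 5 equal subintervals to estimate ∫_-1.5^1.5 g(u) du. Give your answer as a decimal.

Δu = (1.5 − (-1.5))/5 = 0.6.
Left endpoints: -1.5, -0.9, -0.3, 0.3, 0.9.
g(-1.5) = 11.75, g(-0.9) = 2.006, g(-0.3) = -0.682, g(0.3) = -1.498, g(0.9) = -5.626.
Sum = Δu · [g(-1.5) + g(-0.9) + g(-0.3) + g(0.3) + g(0.9)].
Sum = 3.57.

3.57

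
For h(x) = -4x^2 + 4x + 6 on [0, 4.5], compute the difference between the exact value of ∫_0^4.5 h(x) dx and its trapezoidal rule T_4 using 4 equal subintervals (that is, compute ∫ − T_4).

Exact integral: ∫_0^4.5 h(x) dx = -54.
T_4 = -57.796875.
Error = -54 − (-57.796875) = 3.796875.

3.796875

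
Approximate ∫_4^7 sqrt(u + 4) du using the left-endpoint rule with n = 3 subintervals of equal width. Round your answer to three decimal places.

Δu = (7 − 4)/3 = 1.
Left endpoints: 4, 5, 6.
f(4) ≈ 2.828, f(5) ≈ 3.000, f(6) ≈ 3.162.
Sum = Δu · [f(4) + f(5) + f(6)].
Sum ≈ 8.991.

8.991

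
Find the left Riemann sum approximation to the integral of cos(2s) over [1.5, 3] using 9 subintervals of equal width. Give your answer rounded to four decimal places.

-0.3708

Δs = (3 − 1.5)/9 = 1/6.
Left endpoints: 1.5, 5/3, 11/6, 2, 13/6, 7/3, 2.5, 8/3, 17/6.
f(1.5) ≈ -0.9900, f(5/3) ≈ -0.9817, f(11/6) ≈ -0.8653, f(2) ≈ -0.6536, f(13/6) ≈ -0.3700, f(7/3) ≈ -0.0457, f(2.5) ≈ 0.2837, f(8/3) ≈ 0.5818, f(17/6) ≈ 0.8159.
Sum = Δs · [f(1.5) + f(5/3) + f(11/6) + ...].
Sum ≈ -0.3708.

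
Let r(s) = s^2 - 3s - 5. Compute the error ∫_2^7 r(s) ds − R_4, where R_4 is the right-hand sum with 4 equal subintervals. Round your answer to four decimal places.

-20.0521

Exact integral: ∫_2^7 r(s) ds ≈ 19.166667.
R_4 = 39.21875.
Error ≈ 19.166667 − 39.21875 ≈ -20.0521.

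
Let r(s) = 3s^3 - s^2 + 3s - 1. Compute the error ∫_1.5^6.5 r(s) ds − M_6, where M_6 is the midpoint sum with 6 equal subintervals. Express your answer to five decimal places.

10.12731

Exact integral: ∫_1.5^6.5 r(s) ds ≈ 1299.5833333.
M_6 ≈ 1289.4560185.
Error ≈ 1299.5833333 − 1289.4560185 ≈ 10.12731.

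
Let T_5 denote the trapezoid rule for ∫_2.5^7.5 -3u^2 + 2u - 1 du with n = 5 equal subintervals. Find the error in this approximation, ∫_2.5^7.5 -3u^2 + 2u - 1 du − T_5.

2.5

Exact integral: ∫_2.5^7.5 f(u) du = -361.25.
T_5 = -363.75.
Error = -361.25 − (-363.75) = 2.5.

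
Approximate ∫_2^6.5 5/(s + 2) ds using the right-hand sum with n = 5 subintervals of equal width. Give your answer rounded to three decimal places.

3.487

Δs = (6.5 − 2)/5 = 0.9.
Right endpoints: 2.9, 3.8, 4.7, 5.6, 6.5.
f(2.9) = 50/49, f(3.8) = 25/29, f(4.7) = 50/67, f(5.6) = 25/38, f(6.5) = 10/17.
Sum = Δs · [f(2.9) + f(3.8) + f(4.7) + f(5.6) + f(6.5)].
Sum ≈ 3.487.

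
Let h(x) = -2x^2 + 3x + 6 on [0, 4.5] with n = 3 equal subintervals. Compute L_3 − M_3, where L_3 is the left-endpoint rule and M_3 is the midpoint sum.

L_3 = 13.5.
M_3 = -1.6875.
L_3 − M_3 = 15.1875.

15.1875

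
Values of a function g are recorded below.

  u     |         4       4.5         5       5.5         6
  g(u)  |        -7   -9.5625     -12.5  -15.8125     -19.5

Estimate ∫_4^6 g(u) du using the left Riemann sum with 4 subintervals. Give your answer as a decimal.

Δu = 0.5.
Sum = 0.5·[(-7) + (-9.5625) + (-12.5) + (-15.8125)] = -22.4375.

-22.4375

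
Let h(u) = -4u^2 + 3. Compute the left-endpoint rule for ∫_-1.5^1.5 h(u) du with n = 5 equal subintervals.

-0.72

Δu = (1.5 − (-1.5))/5 = 0.6.
Left endpoints: -1.5, -0.9, -0.3, 0.3, 0.9.
h(-1.5) = -6, h(-0.9) = -0.24, h(-0.3) = 2.64, h(0.3) = 2.64, h(0.9) = -0.24.
Sum = Δu · [h(-1.5) + h(-0.9) + h(-0.3) + h(0.3) + h(0.9)].
Sum = -0.72.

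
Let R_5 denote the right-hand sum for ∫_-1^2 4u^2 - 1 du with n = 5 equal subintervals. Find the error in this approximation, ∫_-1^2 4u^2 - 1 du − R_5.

-4.32

Exact integral: ∫_-1^2 f(u) du = 9.
R_5 = 13.32.
Error = 9 − 13.32 = -4.32.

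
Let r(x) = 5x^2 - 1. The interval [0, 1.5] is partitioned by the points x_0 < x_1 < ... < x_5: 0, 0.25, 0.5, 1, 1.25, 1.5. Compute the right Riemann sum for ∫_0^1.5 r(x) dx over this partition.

Subinterval widths: 0.25, 0.25, 0.5, 0.25, 0.25.
Right endpoints: 0.25, 0.5, 1, 1.25, 1.5.
r(0.25) = -0.6875, r(0.5) = 0.25, r(1) = 4, r(1.25) = 6.8125, r(1.5) = 10.25.
Sum = Σ Δx_i · r(x_i).
Sum = 6.15625.

6.15625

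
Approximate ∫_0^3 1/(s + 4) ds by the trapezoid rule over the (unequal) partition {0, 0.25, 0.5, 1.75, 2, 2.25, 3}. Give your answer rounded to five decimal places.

Subinterval widths: 0.25, 0.25, 1.25, 0.25, 0.25, 0.75.
f(0) = 0.25, f(0.25) = 4/17, f(0.5) = 2/9, f(1.75) = 4/23, f(2) = 1/6, f(2.25) = 0.16, f(3) = 1/7.
On each subinterval the trapezoid contributes (Δs_i/2)·[f(s_{i-1}) + f(s_i)].
Sum ≈ 0.56241.

0.56241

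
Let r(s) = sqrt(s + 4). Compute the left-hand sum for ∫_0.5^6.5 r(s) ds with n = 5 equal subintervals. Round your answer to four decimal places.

Δs = (6.5 − 0.5)/5 = 1.2.
Left endpoints: 0.5, 1.7, 2.9, 4.1, 5.3.
r(0.5) ≈ 2.1213, r(1.7) ≈ 2.3875, r(2.9) ≈ 2.6268, r(4.1) ≈ 2.8460, r(5.3) ≈ 3.0496.
Sum = Δs · [r(0.5) + r(1.7) + r(2.9) + r(4.1) + r(5.3)].
Sum ≈ 15.6375.

15.6375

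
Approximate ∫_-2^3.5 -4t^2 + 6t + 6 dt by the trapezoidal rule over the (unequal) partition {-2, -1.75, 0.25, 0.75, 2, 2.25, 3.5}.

Subinterval widths: 0.25, 2, 0.5, 1.25, 0.25, 1.25.
f(-2) = -22, f(-1.75) = -16.75, f(0.25) = 7.25, f(0.75) = 8.25, f(2) = 2, f(2.25) = -0.75, f(3.5) = -22.
On each subinterval the trapezoid contributes (Δt_i/2)·[f(t_{i-1}) + f(t_i)].
Sum = -18.125.

-18.125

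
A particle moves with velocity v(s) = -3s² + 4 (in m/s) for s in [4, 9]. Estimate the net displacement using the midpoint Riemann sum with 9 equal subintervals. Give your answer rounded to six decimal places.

-644.614198

Δs = (9 − 4)/9 = 5/9.
Midpoints: 77/18, 29/6, 97/18, 107/18, 6.5, 127/18, 137/18, 49/6, 157/18.
v(77/18) = -5497/108, v(29/6) = -793/12, v(97/18) = -8977/108, v(107/18) = -11017/108, v(6.5) = -122.75, v(127/18) = -15697/108, v(137/18) = -18337/108, v(49/6) = -2353/12, v(157/18) = -24217/108.
Sum = Δs · [v(77/18) + v(29/6) + v(97/18) + ...].
Sum ≈ -644.614198.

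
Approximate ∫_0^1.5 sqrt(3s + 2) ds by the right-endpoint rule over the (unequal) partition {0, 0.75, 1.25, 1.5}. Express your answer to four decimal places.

3.3825

Subinterval widths: 0.75, 0.5, 0.25.
Right endpoints: 0.75, 1.25, 1.5.
f(0.75) ≈ 2.0616, f(1.25) ≈ 2.3979, f(1.5) ≈ 2.5495.
Sum = Σ Δs_i · f(s_i).
Sum ≈ 3.3825.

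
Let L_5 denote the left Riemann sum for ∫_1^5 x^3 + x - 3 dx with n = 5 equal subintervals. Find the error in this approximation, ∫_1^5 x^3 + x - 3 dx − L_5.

47.36

Exact integral: ∫_1^5 f(x) dx = 156.
L_5 = 108.64.
Error = 156 − 108.64 = 47.36.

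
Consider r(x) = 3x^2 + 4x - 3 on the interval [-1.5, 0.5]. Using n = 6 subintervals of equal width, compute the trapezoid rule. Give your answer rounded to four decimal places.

-6.3889

Δx = (0.5 − (-1.5))/6 = 1/3.
r(-1.5) = -2.25, r(-7/6) = -43/12, r(-5/6) = -4.25, r(-0.5) = -4.25, r(-1/6) = -43/12, r(1/6) = -2.25, r(0.5) = -0.25.
T_6 = (Δx/2)·[r(x_0) + 2r(x_1) + ... + 2r(x_{5}) + r(x_6)].
Sum ≈ -6.3889.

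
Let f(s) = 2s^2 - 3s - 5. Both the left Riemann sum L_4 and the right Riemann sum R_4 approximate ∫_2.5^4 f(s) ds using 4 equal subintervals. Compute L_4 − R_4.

-5.625

L_4 = 7.3828125.
R_4 = 13.0078125.
L_4 − R_4 = -5.625.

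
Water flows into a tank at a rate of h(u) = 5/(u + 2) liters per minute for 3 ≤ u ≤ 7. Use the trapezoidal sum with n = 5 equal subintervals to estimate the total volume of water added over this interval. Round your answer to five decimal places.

2.94628

Δu = (7 − 3)/5 = 0.8.
h(3) = 1, h(3.8) = 25/29, h(4.6) = 25/33, h(5.4) = 25/37, h(6.2) = 25/41, h(7) = 5/9.
T_5 = (Δu/2)·[h(u_0) + 2h(u_1) + ... + 2h(u_{4}) + h(u_5)].
Sum ≈ 2.94628.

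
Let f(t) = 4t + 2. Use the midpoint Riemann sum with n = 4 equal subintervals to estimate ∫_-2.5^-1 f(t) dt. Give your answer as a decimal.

-7.5

Δt = (-1 − (-2.5))/4 = 0.375.
Midpoints: -2.3125, -1.9375, -1.5625, -1.1875.
f(-2.3125) = -7.25, f(-1.9375) = -5.75, f(-1.5625) = -4.25, f(-1.1875) = -2.75.
Sum = Δt · [f(-2.3125) + f(-1.9375) + f(-1.5625) + f(-1.1875)].
Sum = -7.5.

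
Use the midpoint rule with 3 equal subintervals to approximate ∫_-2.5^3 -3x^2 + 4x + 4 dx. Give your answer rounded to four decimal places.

Δx = (3 − (-2.5))/3 = 11/6.
Midpoints: -19/12, 0.25, 25/12.
f(-19/12) = -473/48, f(0.25) = 4.8125, f(25/12) = -0.6875.
Sum = Δx · [f(-19/12) + f(0.25) + f(25/12)].
Sum ≈ -10.5035.

-10.5035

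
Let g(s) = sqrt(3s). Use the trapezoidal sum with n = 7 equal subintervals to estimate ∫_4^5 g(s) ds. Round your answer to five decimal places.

3.67226

Δs = (5 − 4)/7 = 1/7.
g(4) ≈ 3.46410, g(29/7) ≈ 3.52542, g(30/7) ≈ 3.58569, g(31/7) ≈ 3.64496, g(32/7) ≈ 3.70328, g(33/7) ≈ 3.76070, g(34/7) ≈ 3.81725, g(5) ≈ 3.87298.
T_7 = (Δs/2)·[g(s_0) + 2g(s_1) + ... + 2g(s_{6}) + g(s_7)].
Sum ≈ 3.67226.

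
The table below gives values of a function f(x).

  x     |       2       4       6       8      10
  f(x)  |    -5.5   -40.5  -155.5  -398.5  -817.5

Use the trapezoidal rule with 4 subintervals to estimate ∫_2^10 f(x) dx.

Δx = 2.
T_4 = (2/2)·[(-5.5) + 2·(-40.5) + 2·(-155.5) + 2·(-398.5) + (-817.5)] = -2012.

-2012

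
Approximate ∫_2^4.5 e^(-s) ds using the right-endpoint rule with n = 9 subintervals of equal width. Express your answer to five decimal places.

0.10777

Δs = (4.5 − 2)/9 = 5/18.
Right endpoints: 41/18, 23/9, 17/6, 28/9, 61/18, 11/3, 71/18, 38/9, 4.5.
f(41/18) ≈ 0.10251, f(23/9) ≈ 0.07765, f(17/6) ≈ 0.05882, f(28/9) ≈ 0.04455, f(61/18) ≈ 0.03375, f(11/3) ≈ 0.02556, f(71/18) ≈ 0.01936, f(38/9) ≈ 0.01467, f(4.5) ≈ 0.01111.
Sum = Δs · [f(41/18) + f(23/9) + f(17/6) + ...].
Sum ≈ 0.10777.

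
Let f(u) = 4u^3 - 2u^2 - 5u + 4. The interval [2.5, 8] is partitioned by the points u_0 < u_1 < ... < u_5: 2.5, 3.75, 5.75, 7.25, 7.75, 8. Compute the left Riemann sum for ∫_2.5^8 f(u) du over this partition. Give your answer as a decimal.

Subinterval widths: 1.25, 2, 1.5, 0.5, 0.25.
Left endpoints: 2.5, 3.75, 5.75, 7.25, 7.75.
f(2.5) = 41.5, f(3.75) = 168.0625, f(5.75) = 669.5625, f(7.25) = 1386.9375, f(7.75) = 1707.0625.
Sum = Σ Δu_i · f(u_i).
Sum = 2512.578125.

2512.578125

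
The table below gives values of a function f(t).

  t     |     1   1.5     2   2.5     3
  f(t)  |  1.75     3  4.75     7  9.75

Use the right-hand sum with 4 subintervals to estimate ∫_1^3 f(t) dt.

12.25

Δt = 0.5.
Sum = 0.5·[3 + 4.75 + 7 + 9.75] = 12.25.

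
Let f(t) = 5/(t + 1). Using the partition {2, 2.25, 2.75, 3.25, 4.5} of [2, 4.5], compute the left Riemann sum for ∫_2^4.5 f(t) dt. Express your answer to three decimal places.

Subinterval widths: 0.25, 0.5, 0.5, 1.25.
Left endpoints: 2, 2.25, 2.75, 3.25.
f(2) = 5/3, f(2.25) = 20/13, f(2.75) = 4/3, f(3.25) = 20/17.
Sum = Σ Δt_i · f(t_i).
Sum ≈ 3.323.

3.323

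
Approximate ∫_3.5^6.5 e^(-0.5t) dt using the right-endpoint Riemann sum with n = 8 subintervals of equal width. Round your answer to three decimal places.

Δt = (6.5 − 3.5)/8 = 0.375.
Right endpoints: 3.875, 4.25, 4.625, 5, 5.375, 5.75, 6.125, 6.5.
f(3.875) ≈ 0.144, f(4.25) ≈ 0.119, f(4.625) ≈ 0.099, f(5) ≈ 0.082, f(5.375) ≈ 0.068, f(5.75) ≈ 0.056, f(6.125) ≈ 0.047, f(6.5) ≈ 0.039.
Sum = Δt · [f(3.875) + f(4.25) + f(4.625) + ...].
Sum ≈ 0.245.

0.245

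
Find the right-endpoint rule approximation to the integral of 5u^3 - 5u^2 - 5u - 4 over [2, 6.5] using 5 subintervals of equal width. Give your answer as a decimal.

Δu = (6.5 − 2)/5 = 0.9.
Right endpoints: 2.9, 3.8, 4.7, 5.6, 6.5.
f(2.9) = 61.395, f(3.8) = 179.16, f(4.7) = 381.165, f(5.6) = 689.28, f(6.5) = 1125.375.
Sum = Δu · [f(2.9) + f(3.8) + f(4.7) + f(5.6) + f(6.5)].
Sum = 2192.7375.

2192.7375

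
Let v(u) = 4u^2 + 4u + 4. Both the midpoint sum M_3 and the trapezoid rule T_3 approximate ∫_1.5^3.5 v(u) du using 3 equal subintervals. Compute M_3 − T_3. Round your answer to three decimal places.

-0.889

M_3 ≈ 80.37037.
T_3 ≈ 81.25926.
M_3 − T_3 ≈ -0.889.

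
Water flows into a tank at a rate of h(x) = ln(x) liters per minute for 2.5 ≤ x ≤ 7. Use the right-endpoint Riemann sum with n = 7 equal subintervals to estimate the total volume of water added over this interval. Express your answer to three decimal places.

7.153

Δx = (7 − 2.5)/7 = 9/14.
Right endpoints: 22/7, 53/14, 31/7, 71/14, 40/7, 89/14, 7.
h(22/7) ≈ 1.145, h(53/14) ≈ 1.331, h(31/7) ≈ 1.488, h(71/14) ≈ 1.624, h(40/7) ≈ 1.743, h(89/14) ≈ 1.850, h(7) ≈ 1.946.
Sum = Δx · [h(22/7) + h(53/14) + h(31/7) + ...].
Sum ≈ 7.153.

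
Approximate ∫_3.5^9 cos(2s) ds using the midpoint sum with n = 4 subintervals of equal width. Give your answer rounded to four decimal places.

Δs = (9 − 3.5)/4 = 1.375.
Midpoints: 4.1875, 5.5625, 6.9375, 8.3125.
f(4.1875) ≈ -0.4978, f(5.5625) ≈ 0.1291, f(6.9375) ≈ 0.2592, f(8.3125) ≈ -0.6082.
Sum = Δs · [f(4.1875) + f(5.5625) + f(6.9375) + f(8.3125)].
Sum ≈ -0.9868.

-0.9868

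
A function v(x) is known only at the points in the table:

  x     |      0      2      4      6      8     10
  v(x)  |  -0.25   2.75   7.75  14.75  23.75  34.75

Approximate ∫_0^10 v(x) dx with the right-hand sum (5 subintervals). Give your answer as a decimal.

167.5

Δx = 2.
Sum = 2·[2.75 + 7.75 + 14.75 + 23.75 + 34.75] = 167.5.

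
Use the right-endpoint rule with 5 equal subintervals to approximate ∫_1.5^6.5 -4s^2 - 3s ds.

-512.5

Δs = (6.5 − 1.5)/5 = 1.
Right endpoints: 2.5, 3.5, 4.5, 5.5, 6.5.
f(2.5) = -32.5, f(3.5) = -59.5, f(4.5) = -94.5, f(5.5) = -137.5, f(6.5) = -188.5.
Sum = Δs · [f(2.5) + f(3.5) + f(4.5) + f(5.5) + f(6.5)].
Sum = -512.5.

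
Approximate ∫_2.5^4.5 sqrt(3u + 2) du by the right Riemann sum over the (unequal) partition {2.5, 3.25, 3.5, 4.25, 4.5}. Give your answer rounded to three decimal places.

Subinterval widths: 0.75, 0.25, 0.75, 0.25.
Right endpoints: 3.25, 3.5, 4.25, 4.5.
f(3.25) ≈ 3.428, f(3.5) ≈ 3.536, f(4.25) ≈ 3.841, f(4.5) ≈ 3.937.
Sum = Σ Δu_i · f(u_i).
Sum ≈ 7.319.

7.319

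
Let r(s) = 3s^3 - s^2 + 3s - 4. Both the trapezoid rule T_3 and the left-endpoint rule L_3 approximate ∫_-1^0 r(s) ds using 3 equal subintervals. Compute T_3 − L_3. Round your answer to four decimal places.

1.1667

T_3 ≈ -6.685185.
L_3 ≈ -7.851852.
T_3 − L_3 ≈ 1.1667.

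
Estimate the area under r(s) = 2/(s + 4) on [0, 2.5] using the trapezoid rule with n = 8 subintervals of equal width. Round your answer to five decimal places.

0.97165

Δs = (2.5 − 0)/8 = 0.3125.
r(0) = 0.5, r(0.3125) = 32/69, r(0.625) = 16/37, r(0.9375) = 32/79, r(1.25) = 8/21, r(1.5625) = 32/89, r(1.875) = 16/47, r(2.1875) = 32/99, r(2.5) = 4/13.
T_8 = (Δs/2)·[r(s_0) + 2r(s_1) + ... + 2r(s_{7}) + r(s_8)].
Sum ≈ 0.97165.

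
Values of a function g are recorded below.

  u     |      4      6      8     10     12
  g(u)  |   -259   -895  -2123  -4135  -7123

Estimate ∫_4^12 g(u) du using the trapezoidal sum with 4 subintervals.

-21688

Δu = 2.
T_4 = (2/2)·[(-259) + 2·(-895) + 2·(-2123) + 2·(-4135) + (-7123)] = -21688.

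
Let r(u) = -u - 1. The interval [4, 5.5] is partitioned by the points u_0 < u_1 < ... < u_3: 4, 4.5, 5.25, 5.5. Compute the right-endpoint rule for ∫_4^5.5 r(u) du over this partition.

Subinterval widths: 0.5, 0.75, 0.25.
Right endpoints: 4.5, 5.25, 5.5.
r(4.5) = -5.5, r(5.25) = -6.25, r(5.5) = -6.5.
Sum = Σ Δu_i · r(u_i).
Sum = -9.0625.

-9.0625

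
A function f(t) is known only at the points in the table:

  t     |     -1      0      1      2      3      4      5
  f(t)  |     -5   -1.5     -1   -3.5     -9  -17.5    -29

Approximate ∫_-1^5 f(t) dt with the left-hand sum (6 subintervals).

Δt = 1.
Sum = 1·[(-5) + (-1.5) + (-1) + (-3.5) + (-9) + (-17.5)] = -37.5.

-37.5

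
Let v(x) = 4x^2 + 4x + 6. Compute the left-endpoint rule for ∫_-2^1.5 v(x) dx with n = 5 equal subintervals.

Δx = (1.5 − (-2))/5 = 0.7.
Left endpoints: -2, -1.3, -0.6, 0.1, 0.8.
v(-2) = 14, v(-1.3) = 7.56, v(-0.6) = 5.04, v(0.1) = 6.44, v(0.8) = 11.76.
Sum = Δx · [v(-2) + v(-1.3) + v(-0.6) + v(0.1) + v(0.8)].
Sum = 31.36.

31.36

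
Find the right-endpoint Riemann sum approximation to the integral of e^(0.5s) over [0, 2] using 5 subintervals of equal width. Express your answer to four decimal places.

3.7917

Δs = (2 − 0)/5 = 0.4.
Right endpoints: 0.4, 0.8, 1.2, 1.6, 2.
f(0.4) ≈ 1.2214, f(0.8) ≈ 1.4918, f(1.2) ≈ 1.8221, f(1.6) ≈ 2.2255, f(2) ≈ 2.7183.
Sum = Δs · [f(0.4) + f(0.8) + f(1.2) + f(1.6) + f(2)].
Sum ≈ 3.7917.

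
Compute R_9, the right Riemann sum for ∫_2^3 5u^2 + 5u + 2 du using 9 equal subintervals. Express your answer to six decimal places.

Δu = (3 − 2)/9 = 1/9.
Right endpoints: 19/9, 20/9, 7/3, 22/9, 23/9, 8/3, 25/9, 26/9, 3.
f(19/9) = 2822/81, f(20/9) = 3062/81, f(7/3) = 368/9, f(22/9) = 3572/81, f(23/9) = 3842/81, f(8/3) = 458/9, f(25/9) = 4412/81, f(26/9) = 4712/81, f(3) = 62.
Sum = Δu · [f(19/9) + f(20/9) + f(7/3) + ...].
Sum ≈ 47.843621.

47.843621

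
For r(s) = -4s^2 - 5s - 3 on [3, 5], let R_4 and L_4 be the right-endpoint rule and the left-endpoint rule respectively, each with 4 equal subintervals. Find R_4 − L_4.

-37

R_4 = -195.5.
L_4 = -158.5.
R_4 − L_4 = -37.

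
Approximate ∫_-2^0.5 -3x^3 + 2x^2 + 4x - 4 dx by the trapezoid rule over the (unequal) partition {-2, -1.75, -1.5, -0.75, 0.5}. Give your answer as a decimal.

Subinterval widths: 0.25, 0.25, 0.75, 1.25.
f(-2) = 20, f(-1.75) = 11.203125, f(-1.5) = 4.625, f(-0.75) = -4.609375, f(0.5) = -1.875.
On each subinterval the trapezoid contributes (Δx_i/2)·[f(x_{i-1}) + f(x_i)].
Sum = 1.83203125.

1.83203125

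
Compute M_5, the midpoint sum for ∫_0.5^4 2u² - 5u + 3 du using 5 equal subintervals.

13.4225

Δu = (4 − 0.5)/5 = 0.7.
Midpoints: 0.85, 1.55, 2.25, 2.95, 3.65.
f(0.85) = 0.195, f(1.55) = 0.055, f(2.25) = 1.875, f(2.95) = 5.655, f(3.65) = 11.395.
Sum = Δu · [f(0.85) + f(1.55) + f(2.25) + f(2.95) + f(3.65)].
Sum = 13.4225.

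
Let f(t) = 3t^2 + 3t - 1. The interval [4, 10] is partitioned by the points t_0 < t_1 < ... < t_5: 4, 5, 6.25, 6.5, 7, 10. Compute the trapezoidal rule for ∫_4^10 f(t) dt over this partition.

1071.046875

Subinterval widths: 1, 1.25, 0.25, 0.5, 3.
f(4) = 59, f(5) = 89, f(6.25) = 134.9375, f(6.5) = 145.25, f(7) = 167, f(10) = 329.
On each subinterval the trapezoid contributes (Δt_i/2)·[f(t_{i-1}) + f(t_i)].
Sum = 1071.046875.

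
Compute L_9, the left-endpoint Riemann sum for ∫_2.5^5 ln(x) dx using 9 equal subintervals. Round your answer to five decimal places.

Δx = (5 − 2.5)/9 = 5/18.
Left endpoints: 2.5, 25/9, 55/18, 10/3, 65/18, 35/9, 25/6, 40/9, 85/18.
f(2.5) ≈ 0.91629, f(25/9) ≈ 1.02165, f(55/18) ≈ 1.11696, f(10/3) ≈ 1.20397, f(65/18) ≈ 1.28402, f(35/9) ≈ 1.35812, f(25/6) ≈ 1.42712, f(40/9) ≈ 1.49165, f(85/18) ≈ 1.55228.
Sum = Δx · [f(2.5) + f(25/9) + f(55/18) + ...].
Sum ≈ 3.15891.

3.15891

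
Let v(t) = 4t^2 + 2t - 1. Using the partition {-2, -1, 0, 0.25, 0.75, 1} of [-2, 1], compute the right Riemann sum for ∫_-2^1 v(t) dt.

Subinterval widths: 1, 1, 0.25, 0.5, 0.25.
Right endpoints: -1, 0, 0.25, 0.75, 1.
v(-1) = 1, v(0) = -1, v(0.25) = -0.25, v(0.75) = 2.75, v(1) = 5.
Sum = Σ Δt_i · v(t_i).
Sum = 2.5625.

2.5625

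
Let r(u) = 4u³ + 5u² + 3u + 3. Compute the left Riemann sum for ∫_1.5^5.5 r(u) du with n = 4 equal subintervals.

Δu = (5.5 − 1.5)/4 = 1.
Left endpoints: 1.5, 2.5, 3.5, 4.5.
r(1.5) = 32.25, r(2.5) = 104.25, r(3.5) = 246.25, r(4.5) = 482.25.
Sum = Δu · [r(1.5) + r(2.5) + r(3.5) + r(4.5)].
Sum = 865.

865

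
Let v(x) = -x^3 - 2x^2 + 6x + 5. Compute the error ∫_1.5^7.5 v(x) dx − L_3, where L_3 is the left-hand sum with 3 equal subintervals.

Exact integral: ∫_1.5^7.5 v(x) dx = -876.75.
L_3 = -448.25.
Error = -876.75 − (-448.25) = -428.5.

-428.5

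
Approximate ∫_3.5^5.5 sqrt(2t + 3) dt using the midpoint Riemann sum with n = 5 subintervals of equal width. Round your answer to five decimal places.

Δt = (5.5 − 3.5)/5 = 0.4.
Midpoints: 3.7, 4.1, 4.5, 4.9, 5.3.
f(3.7) ≈ 3.22490, f(4.1) ≈ 3.34664, f(4.5) ≈ 3.46410, f(4.9) ≈ 3.57771, f(5.3) ≈ 3.68782.
Sum = Δt · [f(3.7) + f(4.1) + f(4.5) + f(4.9) + f(5.3)].
Sum ≈ 6.92047.

6.92047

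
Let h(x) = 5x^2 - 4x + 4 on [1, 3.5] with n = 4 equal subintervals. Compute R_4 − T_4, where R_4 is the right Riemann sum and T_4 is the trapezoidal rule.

R_4 = 72.55859375.
T_4 = 58.10546875.
R_4 − T_4 = 14.453125.

14.453125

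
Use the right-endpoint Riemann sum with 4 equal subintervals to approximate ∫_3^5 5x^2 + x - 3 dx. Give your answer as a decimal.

186.25

Δx = (5 − 3)/4 = 0.5.
Right endpoints: 3.5, 4, 4.5, 5.
f(3.5) = 61.75, f(4) = 81, f(4.5) = 102.75, f(5) = 127.
Sum = Δx · [f(3.5) + f(4) + f(4.5) + f(5)].
Sum = 186.25.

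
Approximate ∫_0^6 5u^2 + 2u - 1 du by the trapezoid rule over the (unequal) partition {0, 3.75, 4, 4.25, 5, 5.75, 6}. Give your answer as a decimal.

Subinterval widths: 3.75, 0.25, 0.25, 0.75, 0.75, 0.25.
f(0) = -1, f(3.75) = 76.8125, f(4) = 87, f(4.25) = 97.8125, f(5) = 134, f(5.75) = 175.8125, f(6) = 191.
On each subinterval the trapezoid contributes (Δu_i/2)·[f(u_{i-1}) + f(u_i)].
Sum = 434.6875.

434.6875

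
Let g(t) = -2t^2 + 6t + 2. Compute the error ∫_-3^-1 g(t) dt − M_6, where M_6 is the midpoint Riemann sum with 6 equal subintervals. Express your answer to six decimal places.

-0.037037

Exact integral: ∫_-3^-1 g(t) dt ≈ -37.33333333.
M_6 ≈ -37.29629630.
Error ≈ -37.33333333 − (-37.29629630) ≈ -0.037037.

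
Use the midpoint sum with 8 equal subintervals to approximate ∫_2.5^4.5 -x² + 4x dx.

Δx = (4.5 − 2.5)/8 = 0.25.
Midpoints: 2.625, 2.875, 3.125, 3.375, 3.625, 3.875, 4.125, 4.375.
f(2.625) = 3.609375, f(2.875) = 3.234375, f(3.125) = 2.734375, f(3.375) = 2.109375, f(3.625) = 1.359375, f(3.875) = 0.484375, f(4.125) = -0.515625, f(4.375) = -1.640625.
Sum = Δx · [f(2.625) + f(2.875) + f(3.125) + ...].
Sum = 2.84375.

2.84375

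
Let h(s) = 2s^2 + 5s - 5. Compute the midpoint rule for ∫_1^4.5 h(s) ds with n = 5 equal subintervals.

90.4225

Δs = (4.5 − 1)/5 = 0.7.
Midpoints: 1.35, 2.05, 2.75, 3.45, 4.15.
h(1.35) = 5.395, h(2.05) = 13.655, h(2.75) = 23.875, h(3.45) = 36.055, h(4.15) = 50.195.
Sum = Δs · [h(1.35) + h(2.05) + h(2.75) + h(3.45) + h(4.15)].
Sum = 90.4225.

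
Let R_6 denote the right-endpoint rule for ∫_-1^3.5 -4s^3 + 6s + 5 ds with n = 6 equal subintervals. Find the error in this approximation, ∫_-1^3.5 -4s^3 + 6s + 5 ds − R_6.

62.015625

Exact integral: ∫_-1^3.5 f(s) ds = -92.8125.
R_6 = -154.828125.
Error = -92.8125 − (-154.828125) = 62.015625.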